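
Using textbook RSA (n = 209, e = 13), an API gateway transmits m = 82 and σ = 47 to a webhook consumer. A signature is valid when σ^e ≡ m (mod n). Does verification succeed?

σ^13 mod 209 = 82
82 = m, so the signature checks out.

passes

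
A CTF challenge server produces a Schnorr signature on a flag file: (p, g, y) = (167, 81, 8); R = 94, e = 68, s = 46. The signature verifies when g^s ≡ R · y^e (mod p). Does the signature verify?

g^s mod p:
81^46 mod 167 = 28
R · y^e mod p:
8^68 mod 167 = 114
94·114 = 10716 ≡ 28 (mod 167)
28 ≡ 28 (mod 167); signature holds.

verifies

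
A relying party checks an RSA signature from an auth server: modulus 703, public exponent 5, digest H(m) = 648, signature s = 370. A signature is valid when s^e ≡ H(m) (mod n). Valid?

s^2 ≡ 370^2 = 136900 ≡ 518
s^4 ≡ 518^2 = 268324 ≡ 481
5 = 4 + 1, so s^5 ≡ 481·370 ≡ 111 (mod 703)
s^5 mod 703 = 111, but H(m) = 648.

no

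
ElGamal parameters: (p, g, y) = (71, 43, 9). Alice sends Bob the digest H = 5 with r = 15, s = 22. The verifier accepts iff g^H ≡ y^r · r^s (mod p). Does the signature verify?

does not verify

Left side g^H mod p:
43^2 = 1849 ≡ 3
43^4 ≡ 3^2 = 9
5 = 4 + 1, so 43^5 ≡ 9·43 ≡ 32 (mod 71)
Right side y^r · r^s mod p:
9^2 = 81 ≡ 10
9^4 ≡ 10^2 = 100 ≡ 29
9^8 ≡ 29^2 = 841 ≡ 60
15 = 8 + 4 + 2 + 1, so 9^15 ≡ 60·29·10·9 ≡ 45 (mod 71)
15^2 = 225 ≡ 12
15^4 ≡ 12^2 = 144 ≡ 2
15^8 ≡ 2^2 = 4
15^16 ≡ 4^2 = 16
22 = 16 + 4 + 2, so 15^22 ≡ 16·2·12 ≡ 29 (mod 71)
45·29 = 1305 ≡ 27 (mod 71)
32 ≠ 27, so verification fails.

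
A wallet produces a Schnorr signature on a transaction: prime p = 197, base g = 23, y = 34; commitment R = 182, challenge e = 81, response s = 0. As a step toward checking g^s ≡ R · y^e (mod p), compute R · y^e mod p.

Squares mod 197: 34^1≡34, 34^2≡171, 34^4≡85, 34^8≡133, 34^16≡156, 34^32≡105, 34^64≡190
81 = 64 + 16 + 1, so 34^81 ≡ 190·156·34 ≡ 105 (mod 197)
R · y^e ≡ 182·105 = 19110 ≡ 1 (mod 197)

1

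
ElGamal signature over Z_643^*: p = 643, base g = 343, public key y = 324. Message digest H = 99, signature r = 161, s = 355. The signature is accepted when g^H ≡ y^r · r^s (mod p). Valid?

yes

Left side g^H mod p:
343^2 = 117649 ≡ 623
343^4 ≡ 623^2 = 388129 ≡ 400
343^8 ≡ 400^2 = 160000 ≡ 536
343^16 ≡ 536^2 = 287296 ≡ 518
343^32 ≡ 518^2 = 268324 ≡ 193
343^64 ≡ 193^2 = 37249 ≡ 598
99 = 64 + 32 + 2 + 1, so 343^99 ≡ 598·193·623·343 ≡ 6 (mod 643)
Right side y^r · r^s mod p:
324^2 = 104976 ≡ 167
324^4 ≡ 167^2 = 27889 ≡ 240
324^8 ≡ 240^2 = 57600 ≡ 373
324^16 ≡ 373^2 = 139129 ≡ 241
324^32 ≡ 241^2 = 58081 ≡ 211
324^64 ≡ 211^2 = 44521 ≡ 154
324^128 ≡ 154^2 = 23716 ≡ 568
161 = 128 + 32 + 1, so 324^161 ≡ 568·211·324 ≡ 625 (mod 643)
161^2 = 25921 ≡ 201
161^4 ≡ 201^2 = 40401 ≡ 535
161^8 ≡ 535^2 = 286225 ≡ 90
161^16 ≡ 90^2 = 8100 ≡ 384
161^32 ≡ 384^2 = 147456 ≡ 209
161^64 ≡ 209^2 = 43681 ≡ 600
161^128 ≡ 600^2 = 360000 ≡ 563
161^256 ≡ 563^2 = 316969 ≡ 613
355 = 256 + 64 + 32 + 2 + 1, so 161^355 ≡ 613·600·209·201·161 ≡ 214 (mod 643)
625·214 = 133750 ≡ 6 (mod 643)
6 ≡ 6 (mod 643), so the signature is genuine.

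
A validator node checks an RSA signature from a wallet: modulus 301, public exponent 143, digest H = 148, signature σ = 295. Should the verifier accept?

reject

σ^2 ≡ 295^2 = 87025 ≡ 36
σ^4 ≡ 36^2 = 1296 ≡ 92
σ^8 ≡ 92^2 = 8464 ≡ 36
σ^16 ≡ 36^2 = 1296 ≡ 92
σ^32 ≡ 92^2 = 8464 ≡ 36
σ^64 ≡ 36^2 = 1296 ≡ 92
σ^128 ≡ 92^2 = 8464 ≡ 36
143 = 128 + 8 + 4 + 2 + 1, so σ^143 ≡ 36·36·92·36·295 ≡ 50 (mod 301)
The recovered value 50 does not match the digest 148.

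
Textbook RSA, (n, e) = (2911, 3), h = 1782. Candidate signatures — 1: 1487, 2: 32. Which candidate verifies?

1

Candidate 1: 1487^2 = 2211169 ≡ 1720; 3 = 2 + 1, so 1487^3 ≡ 1720·1487 ≡ 1782 (mod 2911)
  → matches h = 1782
Candidate 2: 32^2 = 1024; 3 = 2 + 1, so 32^3 ≡ 1024·32 ≡ 747 (mod 2911)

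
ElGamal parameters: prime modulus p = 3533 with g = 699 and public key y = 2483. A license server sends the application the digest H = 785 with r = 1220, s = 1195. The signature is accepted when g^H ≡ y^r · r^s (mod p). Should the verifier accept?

Left side g^H mod p:
699^785 mod 3533 = 1731
Right side y^r · r^s mod p:
2483^1220 mod 3533 = 1148
1220^1195 mod 3533 = 1728
1148·1728 = 1983744 ≡ 1731 (mod 3533)
1731 ≡ 1731 (mod 3533), so the signature is genuine.

accept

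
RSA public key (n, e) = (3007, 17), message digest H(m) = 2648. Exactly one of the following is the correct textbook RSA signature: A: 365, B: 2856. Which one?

A

Candidate A: 365^17 mod 3007 = 2648
  → matches H(m) = 2648
Candidate B: 2856^17 mod 3007 = 295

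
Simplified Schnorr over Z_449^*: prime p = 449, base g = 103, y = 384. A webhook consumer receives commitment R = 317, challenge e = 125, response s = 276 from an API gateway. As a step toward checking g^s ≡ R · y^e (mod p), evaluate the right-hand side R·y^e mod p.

442

Squares mod 449: 384^1≡384, 384^2≡184, 384^4≡181, 384^8≡433, 384^16≡256, 384^32≡431, 384^64≡324
125 = 64 + 32 + 16 + 8 + 4 + 1, so 384^125 ≡ 324·431·256·433·181·384 ≡ 330 (mod 449)
R · y^e ≡ 317·330 = 104610 ≡ 442 (mod 449)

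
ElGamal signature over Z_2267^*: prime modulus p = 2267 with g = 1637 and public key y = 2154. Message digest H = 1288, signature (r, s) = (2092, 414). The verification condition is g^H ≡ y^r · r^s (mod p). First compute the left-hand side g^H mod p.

1767

Squares mod 2267: 1637^1≡1637, 1637^2≡175, 1637^4≡1154, 1637^8≡987, 1637^16≡1626, 1637^32≡554, 1637^64≡871, 1637^128≡1463, 1637^256≡321, 1637^512≡1026, 1637^1024≡788
1288 = 1024 + 256 + 8, so 1637^1288 ≡ 788·321·987 ≡ 1767 (mod 2267)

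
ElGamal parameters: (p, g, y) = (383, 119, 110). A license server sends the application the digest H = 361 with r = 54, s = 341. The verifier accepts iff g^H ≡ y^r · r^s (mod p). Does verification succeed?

passes

Left side g^H mod p:
Squares mod 383: 119^1≡119, 119^2≡373, 119^4≡100, 119^8≡42, 119^16≡232, 119^32≡204, 119^64≡252, 119^128≡309, 119^256≡114
361 = 256 + 64 + 32 + 8 + 1, so 119^361 ≡ 114·252·204·42·119 ≡ 138 (mod 383)
Right side y^r · r^s mod p:
Squares mod 383: 110^1≡110, 110^2≡227, 110^4≡207, 110^8≡336, 110^16≡294, 110^32≡261
54 = 32 + 16 + 4 + 2, so 110^54 ≡ 261·294·207·227 ≡ 6 (mod 383)
Squares mod 383: 54^1≡54, 54^2≡235, 54^4≡73, 54^8≡350, 54^16≡323, 54^32≡153, 54^64≡46, 54^128≡201, 54^256≡186
341 = 256 + 64 + 16 + 4 + 1, so 54^341 ≡ 186·46·323·73·54 ≡ 23 (mod 383)
6·23 = 138 ≡ 138 (mod 383)
138 ≡ 138 (mod 383), so the signature is genuine.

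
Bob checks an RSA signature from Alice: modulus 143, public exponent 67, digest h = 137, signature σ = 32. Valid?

no

Squares mod 143: σ^1≡32, σ^2≡23, σ^4≡100, σ^8≡133, σ^16≡100, σ^32≡133, σ^64≡100
67 = 64 + 2 + 1, so σ^67 ≡ 100·23·32 ≡ 98 (mod 143)
The recovered value 98 does not match the digest 137.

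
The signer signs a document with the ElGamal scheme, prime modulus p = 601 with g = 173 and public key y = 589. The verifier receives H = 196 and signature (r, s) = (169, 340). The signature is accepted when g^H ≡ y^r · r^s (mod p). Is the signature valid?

Left side g^H mod p:
Squares mod 601: 173^1≡173, 173^2≡480, 173^4≡217, 173^8≡211, 173^16≡47, 173^32≡406, 173^64≡162, 173^128≡401
196 = 128 + 64 + 4, so 173^196 ≡ 401·162·217 ≡ 299 (mod 601)
Right side y^r · r^s mod p:
Squares mod 601: 589^1≡589, 589^2≡144, 589^4≡302, 589^8≡453, 589^16≡268, 589^32≡305, 589^64≡471, 589^128≡72
169 = 128 + 32 + 8 + 1, so 589^169 ≡ 72·305·453·589 ≡ 267 (mod 601)
Squares mod 601: 169^1≡169, 169^2≡314, 169^4≡32, 169^8≡423, 169^16≡432, 169^32≡314, 169^64≡32, 169^128≡423, 169^256≡432
340 = 256 + 64 + 16 + 4, so 169^340 ≡ 432·32·432·32 ≡ 1 (mod 601)
267·1 = 267 ≡ 267 (mod 601)
299 ≠ 267, so verification fails.

invalid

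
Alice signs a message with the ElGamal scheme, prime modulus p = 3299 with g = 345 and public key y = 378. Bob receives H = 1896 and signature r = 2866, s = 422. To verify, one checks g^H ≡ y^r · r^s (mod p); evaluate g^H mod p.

334

345^2 = 119025 ≡ 261
345^4 ≡ 261^2 = 68121 ≡ 2141
345^8 ≡ 2141^2 = 4583881 ≡ 1570
345^16 ≡ 1570^2 = 2464900 ≡ 547
345^32 ≡ 547^2 = 299209 ≡ 2299
345^64 ≡ 2299^2 = 5285401 ≡ 403
345^128 ≡ 403^2 = 162409 ≡ 758
345^256 ≡ 758^2 = 574564 ≡ 538
345^512 ≡ 538^2 = 289444 ≡ 2431
345^1024 ≡ 2431^2 = 5909761 ≡ 1252
1896 = 1024 + 512 + 256 + 64 + 32 + 8, so 345^1896 ≡ 1252·2431·538·403·2299·1570 ≡ 334 (mod 3299)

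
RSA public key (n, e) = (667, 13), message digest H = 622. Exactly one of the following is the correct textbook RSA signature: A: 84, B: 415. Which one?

Candidate A: Squares mod 667: 84^1≡84, 84^2≡386, 84^4≡255, 84^8≡326; 13 = 8 + 4 + 1, so 84^13 ≡ 326·255·84 ≡ 97 (mod 667)
Candidate B: Squares mod 667: 415^1≡415, 415^2≡139, 415^4≡645, 415^8≡484; 13 = 8 + 4 + 1, so 415^13 ≡ 484·645·415 ≡ 622 (mod 667)
  → matches H = 622

B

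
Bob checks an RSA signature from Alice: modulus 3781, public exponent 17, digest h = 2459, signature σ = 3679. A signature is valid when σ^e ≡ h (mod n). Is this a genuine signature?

genuine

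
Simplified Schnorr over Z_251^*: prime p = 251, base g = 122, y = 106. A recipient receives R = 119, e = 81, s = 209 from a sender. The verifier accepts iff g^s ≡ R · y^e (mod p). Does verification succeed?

g^s mod p:
122^2 = 14884 ≡ 75
122^4 ≡ 75^2 = 5625 ≡ 103
122^8 ≡ 103^2 = 10609 ≡ 67
122^16 ≡ 67^2 = 4489 ≡ 222
122^32 ≡ 222^2 = 49284 ≡ 88
122^64 ≡ 88^2 = 7744 ≡ 214
122^128 ≡ 214^2 = 45796 ≡ 114
209 = 128 + 64 + 16 + 1, so 122^209 ≡ 114·214·222·122 ≡ 79 (mod 251)
R · y^e mod p:
106^2 = 11236 ≡ 192
106^4 ≡ 192^2 = 36864 ≡ 218
106^8 ≡ 218^2 = 47524 ≡ 85
106^16 ≡ 85^2 = 7225 ≡ 197
106^32 ≡ 197^2 = 38809 ≡ 155
106^64 ≡ 155^2 = 24025 ≡ 180
81 = 64 + 16 + 1, so 106^81 ≡ 180·197·106 ≡ 35 (mod 251)
119·35 = 4165 ≡ 149 (mod 251)
79 ≠ 149; the check fails.

fails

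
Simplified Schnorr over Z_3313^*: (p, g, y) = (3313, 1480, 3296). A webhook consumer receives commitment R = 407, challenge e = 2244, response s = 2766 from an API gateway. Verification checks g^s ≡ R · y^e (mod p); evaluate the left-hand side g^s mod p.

Squares mod 3313: 1480^1≡1480, 1480^2≡507, 1480^4≡1948, 1480^8≡1319, 1480^16≡436, 1480^32≡1255, 1480^64≡1350, 1480^128≡350, 1480^256≡3232, 1480^512≡3248, 1480^1024≡912, 1480^2048≡181
2766 = 2048 + 512 + 128 + 64 + 8 + 4 + 2, so 1480^2766 ≡ 181·3248·350·1350·1319·1948·507 ≡ 2340 (mod 3313)

2340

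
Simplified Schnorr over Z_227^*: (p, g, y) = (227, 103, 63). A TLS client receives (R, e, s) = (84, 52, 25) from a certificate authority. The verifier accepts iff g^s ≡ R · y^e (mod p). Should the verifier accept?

reject

g^s mod p:
Squares mod 227: 103^1≡103, 103^2≡167, 103^4≡195, 103^8≡116, 103^16≡63
25 = 16 + 8 + 1, so 103^25 ≡ 63·116·103 ≡ 219 (mod 227)
R · y^e mod p:
Squares mod 227: 63^1≡63, 63^2≡110, 63^4≡69, 63^8≡221, 63^16≡36, 63^32≡161
52 = 32 + 16 + 4, so 63^52 ≡ 161·36·69 ≡ 177 (mod 227)
84·177 = 14868 ≡ 113 (mod 227)
219 ≠ 113; the check fails.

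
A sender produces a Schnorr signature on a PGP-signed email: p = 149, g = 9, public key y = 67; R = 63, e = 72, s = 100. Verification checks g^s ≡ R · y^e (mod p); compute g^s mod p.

9^2 = 81
9^4 ≡ 81^2 = 6561 ≡ 5
9^8 ≡ 5^2 = 25
9^16 ≡ 25^2 = 625 ≡ 29
9^32 ≡ 29^2 = 841 ≡ 96
9^64 ≡ 96^2 = 9216 ≡ 127
100 = 64 + 32 + 4, so 9^100 ≡ 127·96·5 ≡ 19 (mod 149)

19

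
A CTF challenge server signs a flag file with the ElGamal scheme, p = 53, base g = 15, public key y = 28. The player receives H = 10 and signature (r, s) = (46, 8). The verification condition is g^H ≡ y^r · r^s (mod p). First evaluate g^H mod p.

28

15^2 = 225 ≡ 13
15^4 ≡ 13^2 = 169 ≡ 10
15^8 ≡ 10^2 = 100 ≡ 47
10 = 8 + 2, so 15^10 ≡ 47·13 ≡ 28 (mod 53)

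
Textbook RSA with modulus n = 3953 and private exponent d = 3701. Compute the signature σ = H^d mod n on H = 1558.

2338

Squares mod 3953: H^1≡1558, H^2≡222, H^4≡1848, H^8≡3665, H^16≡3884, H^32≡808, H^64≡619, H^128≡3673, H^256≡3293, H^512≡770, H^1024≡3903, H^2048≡2500
3701 = 2048 + 1024 + 512 + 64 + 32 + 16 + 4 + 1, so H^3701 ≡ 2500·3903·770·619·808·3884·1848·1558 ≡ 2338 (mod 3953)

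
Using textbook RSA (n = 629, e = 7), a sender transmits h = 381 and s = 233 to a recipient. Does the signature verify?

s^2 ≡ 233^2 = 54289 ≡ 195
s^4 ≡ 195^2 = 38025 ≡ 285
7 = 4 + 2 + 1, so s^7 ≡ 285·195·233 ≡ 381 (mod 629)
s^7 mod 629 = 381 matches h.

verifies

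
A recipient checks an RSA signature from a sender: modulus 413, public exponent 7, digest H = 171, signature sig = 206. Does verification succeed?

passes

sig^7 mod 413 = 171
171 = H, so the signature checks out.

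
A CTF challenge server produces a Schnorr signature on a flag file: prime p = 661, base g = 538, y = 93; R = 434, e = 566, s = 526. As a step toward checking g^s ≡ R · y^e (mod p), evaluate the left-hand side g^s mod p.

613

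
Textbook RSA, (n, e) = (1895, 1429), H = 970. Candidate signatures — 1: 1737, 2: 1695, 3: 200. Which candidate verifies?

3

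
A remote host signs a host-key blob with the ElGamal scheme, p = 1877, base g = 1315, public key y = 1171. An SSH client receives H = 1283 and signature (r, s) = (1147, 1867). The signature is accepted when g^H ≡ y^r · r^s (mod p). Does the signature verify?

verifies

Left side g^H mod p:
1315^2 = 1729225 ≡ 508
1315^4 ≡ 508^2 = 258064 ≡ 915
1315^8 ≡ 915^2 = 837225 ≡ 83
1315^16 ≡ 83^2 = 6889 ≡ 1258
1315^32 ≡ 1258^2 = 1582564 ≡ 253
1315^64 ≡ 253^2 = 64009 ≡ 191
1315^128 ≡ 191^2 = 36481 ≡ 818
1315^256 ≡ 818^2 = 669124 ≡ 912
1315^512 ≡ 912^2 = 831744 ≡ 233
1315^1024 ≡ 233^2 = 54289 ≡ 1733
1283 = 1024 + 256 + 2 + 1, so 1315^1283 ≡ 1733·912·508·1315 ≡ 1235 (mod 1877)
Right side y^r · r^s mod p:
1171^2 = 1371241 ≡ 1031
1171^4 ≡ 1031^2 = 1062961 ≡ 579
1171^8 ≡ 579^2 = 335241 ≡ 1135
1171^16 ≡ 1135^2 = 1288225 ≡ 603
1171^32 ≡ 603^2 = 363609 ≡ 1348
1171^64 ≡ 1348^2 = 1817104 ≡ 168
1171^128 ≡ 168^2 = 28224 ≡ 69
1171^256 ≡ 69^2 = 4761 ≡ 1007
1171^512 ≡ 1007^2 = 1014049 ≡ 469
1171^1024 ≡ 469^2 = 219961 ≡ 352
1147 = 1024 + 64 + 32 + 16 + 8 + 2 + 1, so 1171^1147 ≡ 352·168·1348·603·1135·1031·1171 ≡ 879 (mod 1877)
1147^2 = 1315609 ≡ 1709
1147^4 ≡ 1709^2 = 2920681 ≡ 69
1147^8 ≡ 69^2 = 4761 ≡ 1007
1147^16 ≡ 1007^2 = 1014049 ≡ 469
1147^32 ≡ 469^2 = 219961 ≡ 352
1147^64 ≡ 352^2 = 123904 ≡ 22
1147^128 ≡ 22^2 = 484
1147^256 ≡ 484^2 = 234256 ≡ 1508
1147^512 ≡ 1508^2 = 2274064 ≡ 1017
1147^1024 ≡ 1017^2 = 1034289 ≡ 62
1867 = 1024 + 512 + 256 + 64 + 8 + 2 + 1, so 1147^1867 ≡ 62·1017·1508·22·1007·1709·1147 ≡ 1178 (mod 1877)
879·1178 = 1035462 ≡ 1235 (mod 1877)
1235 ≡ 1235 (mod 1877), so the signature is genuine.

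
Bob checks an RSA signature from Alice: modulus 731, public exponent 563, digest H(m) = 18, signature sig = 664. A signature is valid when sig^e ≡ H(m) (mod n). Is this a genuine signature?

Squares mod 731: sig^1≡664, sig^2≡103, sig^4≡375, sig^8≡273, sig^16≡698, sig^32≡358, sig^64≡239, sig^128≡103, sig^256≡375, sig^512≡273
563 = 512 + 32 + 16 + 2 + 1, so sig^563 ≡ 273·358·698·103·664 ≡ 18 (mod 731)
sig^563 mod 731 = 18 matches H(m).

genuine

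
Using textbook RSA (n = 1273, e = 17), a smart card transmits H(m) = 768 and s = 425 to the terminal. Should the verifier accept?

reject

s^2 ≡ 425^2 = 180625 ≡ 1132
s^4 ≡ 1132^2 = 1281424 ≡ 786
s^8 ≡ 786^2 = 617796 ≡ 391
s^16 ≡ 391^2 = 152881 ≡ 121
17 = 16 + 1, so s^17 ≡ 121·425 ≡ 505 (mod 1273)
505 ≠ 768, so verification fails.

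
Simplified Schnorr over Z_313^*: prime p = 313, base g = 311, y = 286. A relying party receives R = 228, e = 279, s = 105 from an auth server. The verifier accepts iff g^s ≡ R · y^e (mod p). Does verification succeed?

g^s mod p:
311^105 mod 313 = 198
R · y^e mod p:
286^279 mod 313 = 269
228·269 = 61332 ≡ 297 (mod 313)
198 ≠ 297; the check fails.

fails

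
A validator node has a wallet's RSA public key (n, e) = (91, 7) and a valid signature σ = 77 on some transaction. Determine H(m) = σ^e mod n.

Squares mod 91: σ^1≡77, σ^2≡14, σ^4≡14
7 = 4 + 2 + 1, so σ^7 ≡ 14·14·77 ≡ 77 (mod 91)

77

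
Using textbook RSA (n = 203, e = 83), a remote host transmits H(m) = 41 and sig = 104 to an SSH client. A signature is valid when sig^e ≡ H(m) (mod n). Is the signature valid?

valid

sig^2 ≡ 104^2 = 10816 ≡ 57
sig^4 ≡ 57^2 = 3249 ≡ 1
sig^8 ≡ 1^2 = 1
sig^16 ≡ 1^2 = 1
sig^32 ≡ 1^2 = 1
sig^64 ≡ 1^2 = 1
83 = 64 + 16 + 2 + 1, so sig^83 ≡ 1·1·57·104 ≡ 41 (mod 203)
Since 41 equals the digest 41, verification succeeds.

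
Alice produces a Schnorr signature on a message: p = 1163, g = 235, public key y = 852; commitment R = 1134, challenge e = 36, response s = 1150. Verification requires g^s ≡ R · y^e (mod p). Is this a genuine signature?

forged

g^s mod p:
235^2 = 55225 ≡ 564
235^4 ≡ 564^2 = 318096 ≡ 597
235^8 ≡ 597^2 = 356409 ≡ 531
235^16 ≡ 531^2 = 281961 ≡ 515
235^32 ≡ 515^2 = 265225 ≡ 61
235^64 ≡ 61^2 = 3721 ≡ 232
235^128 ≡ 232^2 = 53824 ≡ 326
235^256 ≡ 326^2 = 106276 ≡ 443
235^512 ≡ 443^2 = 196249 ≡ 865
235^1024 ≡ 865^2 = 748225 ≡ 416
1150 = 1024 + 64 + 32 + 16 + 8 + 4 + 2, so 235^1150 ≡ 416·232·61·515·531·597·564 ≡ 26 (mod 1163)
R · y^e mod p:
852^2 = 725904 ≡ 192
852^4 ≡ 192^2 = 36864 ≡ 811
852^8 ≡ 811^2 = 657721 ≡ 626
852^16 ≡ 626^2 = 391876 ≡ 1108
852^32 ≡ 1108^2 = 1227664 ≡ 699
36 = 32 + 4, so 852^36 ≡ 699·811 ≡ 508 (mod 1163)
1134·508 = 576072 ≡ 387 (mod 1163)
26 ≠ 387; the check fails.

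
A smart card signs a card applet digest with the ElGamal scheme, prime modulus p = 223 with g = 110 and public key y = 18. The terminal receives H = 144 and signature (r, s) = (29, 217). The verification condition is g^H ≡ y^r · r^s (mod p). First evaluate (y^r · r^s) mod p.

49

Squares mod 223: 18^1≡18, 18^2≡101, 18^4≡166, 18^8≡127, 18^16≡73
29 = 16 + 8 + 4 + 1, so 18^29 ≡ 73·127·166·18 ≡ 19 (mod 223)
Squares mod 223: 29^1≡29, 29^2≡172, 29^4≡148, 29^8≡50, 29^16≡47, 29^32≡202, 29^64≡218, 29^128≡25
217 = 128 + 64 + 16 + 8 + 1, so 29^217 ≡ 25·218·47·50·29 ≡ 73 (mod 223)
y^r · r^s ≡ 19·73 = 1387 ≡ 49 (mod 223)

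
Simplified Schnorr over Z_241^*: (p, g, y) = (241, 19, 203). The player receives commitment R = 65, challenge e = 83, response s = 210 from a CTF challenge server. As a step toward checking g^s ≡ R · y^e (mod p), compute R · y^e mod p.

8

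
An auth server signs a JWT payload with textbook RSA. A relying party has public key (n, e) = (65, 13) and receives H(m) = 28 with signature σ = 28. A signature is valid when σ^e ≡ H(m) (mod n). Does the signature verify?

verifies

σ^2 ≡ 28^2 = 784 ≡ 4
σ^4 ≡ 4^2 = 16
σ^8 ≡ 16^2 = 256 ≡ 61
13 = 8 + 4 + 1, so σ^13 ≡ 61·16·28 ≡ 28 (mod 65)
σ^13 mod 65 = 28 matches H(m).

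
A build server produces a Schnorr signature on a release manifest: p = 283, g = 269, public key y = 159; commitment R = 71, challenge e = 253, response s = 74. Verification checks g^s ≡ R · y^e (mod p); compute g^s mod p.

113

269^2 = 72361 ≡ 196
269^4 ≡ 196^2 = 38416 ≡ 211
269^8 ≡ 211^2 = 44521 ≡ 90
269^16 ≡ 90^2 = 8100 ≡ 176
269^32 ≡ 176^2 = 30976 ≡ 129
269^64 ≡ 129^2 = 16641 ≡ 227
74 = 64 + 8 + 2, so 269^74 ≡ 227·90·196 ≡ 113 (mod 283)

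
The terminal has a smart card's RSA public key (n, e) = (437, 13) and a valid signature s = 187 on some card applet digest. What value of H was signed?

423

s^13 mod 437 = 423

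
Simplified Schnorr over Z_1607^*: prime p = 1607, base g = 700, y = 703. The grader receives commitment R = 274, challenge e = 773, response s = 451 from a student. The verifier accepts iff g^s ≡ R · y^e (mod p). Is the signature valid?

g^s mod p:
700^2 = 490000 ≡ 1472
700^4 ≡ 1472^2 = 2166784 ≡ 548
700^8 ≡ 548^2 = 300304 ≡ 1402
700^16 ≡ 1402^2 = 1965604 ≡ 243
700^32 ≡ 243^2 = 59049 ≡ 1197
700^64 ≡ 1197^2 = 1432809 ≡ 972
700^128 ≡ 972^2 = 944784 ≡ 1475
700^256 ≡ 1475^2 = 2175625 ≡ 1354
451 = 256 + 128 + 64 + 2 + 1, so 700^451 ≡ 1354·1475·972·1472·700 ≡ 1528 (mod 1607)
R · y^e mod p:
703^2 = 494209 ≡ 860
703^4 ≡ 860^2 = 739600 ≡ 380
703^8 ≡ 380^2 = 144400 ≡ 1377
703^16 ≡ 1377^2 = 1896129 ≡ 1476
703^32 ≡ 1476^2 = 2178576 ≡ 1091
703^64 ≡ 1091^2 = 1190281 ≡ 1101
703^128 ≡ 1101^2 = 1212201 ≡ 523
703^256 ≡ 523^2 = 273529 ≡ 339
703^512 ≡ 339^2 = 114921 ≡ 824
773 = 512 + 256 + 4 + 1, so 703^773 ≡ 824·339·380·703 ≡ 1073 (mod 1607)
274·1073 = 294002 ≡ 1528 (mod 1607)
1528 ≡ 1528 (mod 1607); signature holds.

valid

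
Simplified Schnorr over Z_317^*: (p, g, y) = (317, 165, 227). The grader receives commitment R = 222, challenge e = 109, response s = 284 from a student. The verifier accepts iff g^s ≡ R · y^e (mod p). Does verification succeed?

fails

g^s mod p:
165^2 = 27225 ≡ 280
165^4 ≡ 280^2 = 78400 ≡ 101
165^8 ≡ 101^2 = 10201 ≡ 57
165^16 ≡ 57^2 = 3249 ≡ 79
165^32 ≡ 79^2 = 6241 ≡ 218
165^64 ≡ 218^2 = 47524 ≡ 291
165^128 ≡ 291^2 = 84681 ≡ 42
165^256 ≡ 42^2 = 1764 ≡ 179
284 = 256 + 16 + 8 + 4, so 165^284 ≡ 179·79·57·101 ≡ 16 (mod 317)
R · y^e mod p:
227^2 = 51529 ≡ 175
227^4 ≡ 175^2 = 30625 ≡ 193
227^8 ≡ 193^2 = 37249 ≡ 160
227^16 ≡ 160^2 = 25600 ≡ 240
227^32 ≡ 240^2 = 57600 ≡ 223
227^64 ≡ 223^2 = 49729 ≡ 277
109 = 64 + 32 + 8 + 4 + 1, so 227^109 ≡ 277·223·160·193·227 ≡ 148 (mod 317)
222·148 = 32856 ≡ 205 (mod 317)
16 ≠ 205; the check fails.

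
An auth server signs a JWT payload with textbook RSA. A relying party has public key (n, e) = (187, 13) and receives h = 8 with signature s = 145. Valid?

s^13 mod 187 = 8
8 = h, so the signature checks out.

yes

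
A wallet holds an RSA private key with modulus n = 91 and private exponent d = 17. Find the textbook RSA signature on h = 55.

48

Squares mod 91: h^1≡55, h^2≡22, h^4≡29, h^8≡22, h^16≡29
17 = 16 + 1, so h^17 ≡ 29·55 ≡ 48 (mod 91)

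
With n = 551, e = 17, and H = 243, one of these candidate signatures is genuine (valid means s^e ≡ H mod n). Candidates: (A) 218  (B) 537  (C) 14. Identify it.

Candidate A: Squares mod 551: 218^1≡218, 218^2≡138, 218^4≡310, 218^8≡226, 218^16≡384; 17 = 16 + 1, so 218^17 ≡ 384·218 ≡ 511 (mod 551)
Candidate B: Squares mod 551: 537^1≡537, 537^2≡196, 537^4≡397, 537^8≡23, 537^16≡529; 17 = 16 + 1, so 537^17 ≡ 529·537 ≡ 308 (mod 551)
Candidate C: Squares mod 551: 14^1≡14, 14^2≡196, 14^4≡397, 14^8≡23, 14^16≡529; 17 = 16 + 1, so 14^17 ≡ 529·14 ≡ 243 (mod 551)
  → matches H = 243

C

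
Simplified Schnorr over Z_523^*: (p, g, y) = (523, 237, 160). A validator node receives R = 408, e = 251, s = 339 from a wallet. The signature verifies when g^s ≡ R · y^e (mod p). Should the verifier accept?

reject

g^s mod p:
237^339 mod 523 = 160
R · y^e mod p:
160^251 mod 523 = 134
408·134 = 54672 ≡ 280 (mod 523)
160 ≠ 280; the check fails.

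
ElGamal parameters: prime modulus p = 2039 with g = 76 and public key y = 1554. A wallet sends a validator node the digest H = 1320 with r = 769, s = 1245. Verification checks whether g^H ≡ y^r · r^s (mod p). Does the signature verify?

verifies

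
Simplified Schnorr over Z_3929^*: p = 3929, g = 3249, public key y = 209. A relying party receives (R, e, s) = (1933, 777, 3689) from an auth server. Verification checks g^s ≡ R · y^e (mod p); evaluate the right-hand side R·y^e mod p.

209^777 mod 3929 = 591
R · y^e ≡ 1933·591 = 1142403 ≡ 2993 (mod 3929)

2993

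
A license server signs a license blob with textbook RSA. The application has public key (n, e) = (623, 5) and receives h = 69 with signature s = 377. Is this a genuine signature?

genuine

s^2 ≡ 377^2 = 142129 ≡ 85
s^4 ≡ 85^2 = 7225 ≡ 372
5 = 4 + 1, so s^5 ≡ 372·377 ≡ 69 (mod 623)
s^5 mod 623 = 69 matches h.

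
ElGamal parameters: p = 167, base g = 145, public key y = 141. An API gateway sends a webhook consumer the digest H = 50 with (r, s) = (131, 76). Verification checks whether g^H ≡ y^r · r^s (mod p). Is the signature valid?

invalid

Left side g^H mod p:
145^2 = 21025 ≡ 150
145^4 ≡ 150^2 = 22500 ≡ 122
145^8 ≡ 122^2 = 14884 ≡ 21
145^16 ≡ 21^2 = 441 ≡ 107
145^32 ≡ 107^2 = 11449 ≡ 93
50 = 32 + 16 + 2, so 145^50 ≡ 93·107·150 ≡ 4 (mod 167)
Right side y^r · r^s mod p:
141^2 = 19881 ≡ 8
141^4 ≡ 8^2 = 64
141^8 ≡ 64^2 = 4096 ≡ 88
141^16 ≡ 88^2 = 7744 ≡ 62
141^32 ≡ 62^2 = 3844 ≡ 3
141^64 ≡ 3^2 = 9
141^128 ≡ 9^2 = 81
131 = 128 + 2 + 1, so 141^131 ≡ 81·8·141 ≡ 19 (mod 167)
131^2 = 17161 ≡ 127
131^4 ≡ 127^2 = 16129 ≡ 97
131^8 ≡ 97^2 = 9409 ≡ 57
131^16 ≡ 57^2 = 3249 ≡ 76
131^32 ≡ 76^2 = 5776 ≡ 98
131^64 ≡ 98^2 = 9604 ≡ 85
76 = 64 + 8 + 4, so 131^76 ≡ 85·57·97 ≡ 27 (mod 167)
19·27 = 513 ≡ 12 (mod 167)
4 ≠ 12, so verification fails.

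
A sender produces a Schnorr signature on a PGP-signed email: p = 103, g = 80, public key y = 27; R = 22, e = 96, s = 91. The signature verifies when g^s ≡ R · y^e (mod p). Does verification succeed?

g^s mod p:
Squares mod 103: 80^1≡80, 80^2≡14, 80^4≡93, 80^8≡100, 80^16≡9, 80^32≡81, 80^64≡72
91 = 64 + 16 + 8 + 2 + 1, so 80^91 ≡ 72·9·100·14·80 ≡ 37 (mod 103)
R · y^e mod p:
Squares mod 103: 27^1≡27, 27^2≡8, 27^4≡64, 27^8≡79, 27^16≡61, 27^32≡13, 27^64≡66
96 = 64 + 32, so 27^96 ≡ 66·13 ≡ 34 (mod 103)
22·34 = 748 ≡ 27 (mod 103)
37 ≠ 27; the check fails.

fails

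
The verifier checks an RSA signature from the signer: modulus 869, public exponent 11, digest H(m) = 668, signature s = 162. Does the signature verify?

Squares mod 869: s^1≡162, s^2≡174, s^4≡730, s^8≡203
11 = 8 + 2 + 1, so s^11 ≡ 203·174·162 ≡ 668 (mod 869)
s^11 mod 869 = 668 matches H(m).

verifies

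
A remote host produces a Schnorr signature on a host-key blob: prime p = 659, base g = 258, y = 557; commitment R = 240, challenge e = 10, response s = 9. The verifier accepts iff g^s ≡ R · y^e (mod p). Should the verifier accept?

accept

g^s mod p:
Squares mod 659: 258^1≡258, 258^2≡5, 258^4≡25, 258^8≡625
9 = 8 + 1, so 258^9 ≡ 625·258 ≡ 454 (mod 659)
R · y^e mod p:
Squares mod 659: 557^1≡557, 557^2≡519, 557^4≡489, 557^8≡563
10 = 8 + 2, so 557^10 ≡ 563·519 ≡ 260 (mod 659)
240·260 = 62400 ≡ 454 (mod 659)
454 ≡ 454 (mod 659); signature holds.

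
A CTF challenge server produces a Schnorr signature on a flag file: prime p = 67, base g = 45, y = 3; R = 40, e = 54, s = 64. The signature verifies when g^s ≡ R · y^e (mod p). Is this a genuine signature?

genuine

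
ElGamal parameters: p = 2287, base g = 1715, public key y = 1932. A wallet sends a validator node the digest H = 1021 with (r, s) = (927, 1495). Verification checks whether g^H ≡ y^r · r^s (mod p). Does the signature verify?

does not verify

Left side g^H mod p:
1715^2 = 2941225 ≡ 143
1715^4 ≡ 143^2 = 20449 ≡ 2153
1715^8 ≡ 2153^2 = 4635409 ≡ 1947
1715^16 ≡ 1947^2 = 3790809 ≡ 1250
1715^32 ≡ 1250^2 = 1562500 ≡ 479
1715^64 ≡ 479^2 = 229441 ≡ 741
1715^128 ≡ 741^2 = 549081 ≡ 201
1715^256 ≡ 201^2 = 40401 ≡ 1522
1715^512 ≡ 1522^2 = 2316484 ≡ 2040
1021 = 512 + 256 + 128 + 64 + 32 + 16 + 8 + 4 + 1, so 1715^1021 ≡ 2040·1522·201·741·479·1250·1947·2153·1715 ≡ 1620 (mod 2287)
Right side y^r · r^s mod p:
1932^2 = 3732624 ≡ 240
1932^4 ≡ 240^2 = 57600 ≡ 425
1932^8 ≡ 425^2 = 180625 ≡ 2239
1932^16 ≡ 2239^2 = 5013121 ≡ 17
1932^32 ≡ 17^2 = 289
1932^64 ≡ 289^2 = 83521 ≡ 1189
1932^128 ≡ 1189^2 = 1413721 ≡ 355
1932^256 ≡ 355^2 = 126025 ≡ 240
1932^512 ≡ 240^2 = 57600 ≡ 425
927 = 512 + 256 + 128 + 16 + 8 + 4 + 2 + 1, so 1932^927 ≡ 425·240·355·17·2239·425·240·1932 ≡ 1430 (mod 2287)
927^2 = 859329 ≡ 1704
927^4 ≡ 1704^2 = 2903616 ≡ 1413
927^8 ≡ 1413^2 = 1996569 ≡ 18
927^16 ≡ 18^2 = 324
927^32 ≡ 324^2 = 104976 ≡ 2061
927^64 ≡ 2061^2 = 4247721 ≡ 762
927^128 ≡ 762^2 = 580644 ≡ 2033
927^256 ≡ 2033^2 = 4133089 ≡ 480
927^512 ≡ 480^2 = 230400 ≡ 1700
927^1024 ≡ 1700^2 = 2890000 ≡ 1519
1495 = 1024 + 256 + 128 + 64 + 16 + 4 + 2 + 1, so 927^1495 ≡ 1519·480·2033·762·324·1413·1704·927 ≡ 1855 (mod 2287)
1430·1855 = 2652650 ≡ 2017 (mod 2287)
1620 ≠ 2017, so verification fails.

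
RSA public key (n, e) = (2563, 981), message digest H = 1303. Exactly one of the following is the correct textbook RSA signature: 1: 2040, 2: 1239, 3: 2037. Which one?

1

Candidate 1: 2040^981 mod 2563 = 1303
  → matches H = 1303
Candidate 2: 1239^981 mod 2563 = 359
Candidate 3: 2037^981 mod 2563 = 717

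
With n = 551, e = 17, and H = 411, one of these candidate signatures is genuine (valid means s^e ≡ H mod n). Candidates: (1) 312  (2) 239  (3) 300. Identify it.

Candidate 1: Squares mod 551: 312^1≡312, 312^2≡368, 312^4≡429, 312^8≡7, 312^16≡49; 17 = 16 + 1, so 312^17 ≡ 49·312 ≡ 411 (mod 551)
  → matches H = 411
Candidate 2: Squares mod 551: 239^1≡239, 239^2≡368, 239^4≡429, 239^8≡7, 239^16≡49; 17 = 16 + 1, so 239^17 ≡ 49·239 ≡ 140 (mod 551)
Candidate 3: Squares mod 551: 300^1≡300, 300^2≡187, 300^4≡256, 300^8≡518, 300^16≡538; 17 = 16 + 1, so 300^17 ≡ 538·300 ≡ 508 (mod 551)

1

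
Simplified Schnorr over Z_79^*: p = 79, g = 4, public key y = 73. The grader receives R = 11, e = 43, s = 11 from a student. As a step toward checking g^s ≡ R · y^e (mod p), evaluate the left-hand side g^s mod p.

4^2 = 16
4^4 ≡ 16^2 = 256 ≡ 19
4^8 ≡ 19^2 = 361 ≡ 45
11 = 8 + 2 + 1, so 4^11 ≡ 45·16·4 ≡ 36 (mod 79)

36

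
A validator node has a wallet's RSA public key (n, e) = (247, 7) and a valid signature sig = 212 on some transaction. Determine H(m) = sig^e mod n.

173

sig^2 ≡ 212^2 = 44944 ≡ 237
sig^4 ≡ 237^2 = 56169 ≡ 100
7 = 4 + 2 + 1, so sig^7 ≡ 100·237·212 ≡ 173 (mod 247)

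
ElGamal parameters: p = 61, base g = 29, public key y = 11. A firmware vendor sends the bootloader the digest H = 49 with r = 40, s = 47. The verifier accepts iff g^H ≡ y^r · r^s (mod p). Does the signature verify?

Left side g^H mod p:
29^2 = 841 ≡ 48
29^4 ≡ 48^2 = 2304 ≡ 47
29^8 ≡ 47^2 = 2209 ≡ 13
29^16 ≡ 13^2 = 169 ≡ 47
29^32 ≡ 47^2 = 2209 ≡ 13
49 = 32 + 16 + 1, so 29^49 ≡ 13·47·29 ≡ 29 (mod 61)
Right side y^r · r^s mod p:
11^2 = 121 ≡ 60
11^4 ≡ 60^2 = 3600 ≡ 1
11^8 ≡ 1^2 = 1
11^16 ≡ 1^2 = 1
11^32 ≡ 1^2 = 1
40 = 32 + 8, so 11^40 ≡ 1·1 ≡ 1 (mod 61)
40^2 = 1600 ≡ 14
40^4 ≡ 14^2 = 196 ≡ 13
40^8 ≡ 13^2 = 169 ≡ 47
40^16 ≡ 47^2 = 2209 ≡ 13
40^32 ≡ 13^2 = 169 ≡ 47
47 = 32 + 8 + 4 + 2 + 1, so 40^47 ≡ 47·47·13·14·40 ≡ 29 (mod 61)
1·29 = 29 ≡ 29 (mod 61)
29 ≡ 29 (mod 61), so the signature is genuine.

verifies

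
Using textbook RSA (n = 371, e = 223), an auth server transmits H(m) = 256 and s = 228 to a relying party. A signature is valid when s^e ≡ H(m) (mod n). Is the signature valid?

valid

Squares mod 371: s^1≡228, s^2≡44, s^4≡81, s^8≡254, s^16≡333, s^32≡331, s^64≡116, s^128≡100
223 = 128 + 64 + 16 + 8 + 4 + 2 + 1, so s^223 ≡ 100·116·333·254·81·44·228 ≡ 256 (mod 371)
s^223 mod 371 = 256 matches H(m).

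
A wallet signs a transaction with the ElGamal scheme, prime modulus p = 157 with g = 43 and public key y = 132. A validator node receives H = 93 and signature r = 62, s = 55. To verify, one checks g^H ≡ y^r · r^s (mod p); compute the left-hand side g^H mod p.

43^2 = 1849 ≡ 122
43^4 ≡ 122^2 = 14884 ≡ 126
43^8 ≡ 126^2 = 15876 ≡ 19
43^16 ≡ 19^2 = 361 ≡ 47
43^32 ≡ 47^2 = 2209 ≡ 11
43^64 ≡ 11^2 = 121
93 = 64 + 16 + 8 + 4 + 1, so 43^93 ≡ 121·47·19·126·43 ≡ 134 (mod 157)

134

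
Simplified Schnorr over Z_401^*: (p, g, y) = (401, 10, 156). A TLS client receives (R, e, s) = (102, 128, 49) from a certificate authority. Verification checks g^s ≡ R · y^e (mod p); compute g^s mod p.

Squares mod 401: 10^1≡10, 10^2≡100, 10^4≡376, 10^8≡224, 10^16≡51, 10^32≡195
49 = 32 + 16 + 1, so 10^49 ≡ 195·51·10 ≡ 2 (mod 401)

2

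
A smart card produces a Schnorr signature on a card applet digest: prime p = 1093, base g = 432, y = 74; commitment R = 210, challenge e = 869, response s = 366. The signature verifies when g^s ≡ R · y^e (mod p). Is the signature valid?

g^s mod p:
432^2 = 186624 ≡ 814
432^4 ≡ 814^2 = 662596 ≡ 238
432^8 ≡ 238^2 = 56644 ≡ 901
432^16 ≡ 901^2 = 811801 ≡ 795
432^32 ≡ 795^2 = 632025 ≡ 271
432^64 ≡ 271^2 = 73441 ≡ 210
432^128 ≡ 210^2 = 44100 ≡ 380
432^256 ≡ 380^2 = 144400 ≡ 124
366 = 256 + 64 + 32 + 8 + 4 + 2, so 432^366 ≡ 124·210·271·901·238·814 ≡ 814 (mod 1093)
R · y^e mod p:
74^2 = 5476 ≡ 11
74^4 ≡ 11^2 = 121
74^8 ≡ 121^2 = 14641 ≡ 432
74^16 ≡ 432^2 = 186624 ≡ 814
74^32 ≡ 814^2 = 662596 ≡ 238
74^64 ≡ 238^2 = 56644 ≡ 901
74^128 ≡ 901^2 = 811801 ≡ 795
74^256 ≡ 795^2 = 632025 ≡ 271
74^512 ≡ 271^2 = 73441 ≡ 210
869 = 512 + 256 + 64 + 32 + 4 + 1, so 74^869 ≡ 210·271·901·238·121·74 ≡ 795 (mod 1093)
210·795 = 166950 ≡ 814 (mod 1093)
814 ≡ 814 (mod 1093); signature holds.

valid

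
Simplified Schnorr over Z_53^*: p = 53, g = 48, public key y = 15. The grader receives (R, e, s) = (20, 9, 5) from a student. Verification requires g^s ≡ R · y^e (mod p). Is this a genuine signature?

g^s mod p:
48^2 = 2304 ≡ 25
48^4 ≡ 25^2 = 625 ≡ 42
5 = 4 + 1, so 48^5 ≡ 42·48 ≡ 2 (mod 53)
R · y^e mod p:
15^2 = 225 ≡ 13
15^4 ≡ 13^2 = 169 ≡ 10
15^8 ≡ 10^2 = 100 ≡ 47
9 = 8 + 1, so 15^9 ≡ 47·15 ≡ 16 (mod 53)
20·16 = 320 ≡ 2 (mod 53)
2 ≡ 2 (mod 53); signature holds.

genuine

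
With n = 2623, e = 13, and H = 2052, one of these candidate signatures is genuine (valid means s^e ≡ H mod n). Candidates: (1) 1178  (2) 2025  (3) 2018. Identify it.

Candidate 1: 1178^13 mod 2623 = 2550
Candidate 2: 2025^13 mod 2623 = 269
Candidate 3: 2018^13 mod 2623 = 2052
  → matches H = 2052

3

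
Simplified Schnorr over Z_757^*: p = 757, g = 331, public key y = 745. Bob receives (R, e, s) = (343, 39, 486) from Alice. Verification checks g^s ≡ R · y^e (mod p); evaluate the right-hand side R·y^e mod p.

Squares mod 757: 745^1≡745, 745^2≡144, 745^4≡297, 745^8≡397, 745^16≡153, 745^32≡699
39 = 32 + 4 + 2 + 1, so 745^39 ≡ 699·297·144·745 ≡ 531 (mod 757)
R · y^e ≡ 343·531 = 182133 ≡ 453 (mod 757)

453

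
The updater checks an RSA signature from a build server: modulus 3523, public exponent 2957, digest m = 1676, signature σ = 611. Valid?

no

σ^2 ≡ 611^2 = 373321 ≡ 3406
σ^4 ≡ 3406^2 = 11600836 ≡ 3120
σ^8 ≡ 3120^2 = 9734400 ≡ 351
σ^16 ≡ 351^2 = 123201 ≡ 3419
σ^32 ≡ 3419^2 = 11689561 ≡ 247
σ^64 ≡ 247^2 = 61009 ≡ 1118
σ^128 ≡ 1118^2 = 1249924 ≡ 2782
σ^256 ≡ 2782^2 = 7739524 ≡ 3016
σ^512 ≡ 3016^2 = 9096256 ≡ 3393
σ^1024 ≡ 3393^2 = 11512449 ≡ 2808
σ^2048 ≡ 2808^2 = 7884864 ≡ 390
2957 = 2048 + 512 + 256 + 128 + 8 + 4 + 1, so σ^2957 ≡ 390·3393·3016·2782·351·3120·611 ≡ 247 (mod 3523)
σ^2957 mod 3523 = 247, but m = 1676.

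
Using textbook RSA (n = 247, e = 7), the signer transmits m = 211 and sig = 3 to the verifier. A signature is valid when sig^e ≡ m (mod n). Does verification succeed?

passes

sig^2 ≡ 3^2 = 9
sig^4 ≡ 9^2 = 81
7 = 4 + 2 + 1, so sig^7 ≡ 81·9·3 ≡ 211 (mod 247)
Since 211 equals the digest 211, verification succeeds.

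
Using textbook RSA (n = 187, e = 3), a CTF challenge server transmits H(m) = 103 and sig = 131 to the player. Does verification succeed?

fails

sig^3 mod 187 = 164
The recovered value 164 does not match the digest 103.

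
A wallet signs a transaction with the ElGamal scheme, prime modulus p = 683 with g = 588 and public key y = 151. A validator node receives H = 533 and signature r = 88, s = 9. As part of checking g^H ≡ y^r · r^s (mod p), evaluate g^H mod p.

244

588^2 = 345744 ≡ 146
588^4 ≡ 146^2 = 21316 ≡ 143
588^8 ≡ 143^2 = 20449 ≡ 642
588^16 ≡ 642^2 = 412164 ≡ 315
588^32 ≡ 315^2 = 99225 ≡ 190
588^64 ≡ 190^2 = 36100 ≡ 584
588^128 ≡ 584^2 = 341056 ≡ 239
588^256 ≡ 239^2 = 57121 ≡ 432
588^512 ≡ 432^2 = 186624 ≡ 165
533 = 512 + 16 + 4 + 1, so 588^533 ≡ 165·315·143·588 ≡ 244 (mod 683)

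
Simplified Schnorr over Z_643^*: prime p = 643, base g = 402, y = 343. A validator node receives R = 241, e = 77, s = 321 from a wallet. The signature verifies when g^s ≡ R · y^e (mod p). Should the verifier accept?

g^s mod p:
402^2 = 161604 ≡ 211
402^4 ≡ 211^2 = 44521 ≡ 154
402^8 ≡ 154^2 = 23716 ≡ 568
402^16 ≡ 568^2 = 322624 ≡ 481
402^32 ≡ 481^2 = 231361 ≡ 524
402^64 ≡ 524^2 = 274576 ≡ 15
402^128 ≡ 15^2 = 225
402^256 ≡ 225^2 = 50625 ≡ 471
321 = 256 + 64 + 1, so 402^321 ≡ 471·15·402 ≡ 642 (mod 643)
R · y^e mod p:
343^2 = 117649 ≡ 623
343^4 ≡ 623^2 = 388129 ≡ 400
343^8 ≡ 400^2 = 160000 ≡ 536
343^16 ≡ 536^2 = 287296 ≡ 518
343^32 ≡ 518^2 = 268324 ≡ 193
343^64 ≡ 193^2 = 37249 ≡ 598
77 = 64 + 8 + 4 + 1, so 343^77 ≡ 598·536·400·343 ≡ 443 (mod 643)
241·443 = 106763 ≡ 25 (mod 643)
642 ≠ 25; the check fails.

reject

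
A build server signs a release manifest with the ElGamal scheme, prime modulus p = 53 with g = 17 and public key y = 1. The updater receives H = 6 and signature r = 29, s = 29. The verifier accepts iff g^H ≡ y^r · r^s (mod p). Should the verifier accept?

reject

Left side g^H mod p:
17^2 = 289 ≡ 24
17^4 ≡ 24^2 = 576 ≡ 46
6 = 4 + 2, so 17^6 ≡ 46·24 ≡ 44 (mod 53)
Right side y^r · r^s mod p:
1^2 = 1
1^4 ≡ 1^2 = 1
1^8 ≡ 1^2 = 1
1^16 ≡ 1^2 = 1
29 = 16 + 8 + 4 + 1, so 1^29 ≡ 1·1·1·1 ≡ 1 (mod 53)
29^2 = 841 ≡ 46
29^4 ≡ 46^2 = 2116 ≡ 49
29^8 ≡ 49^2 = 2401 ≡ 16
29^16 ≡ 16^2 = 256 ≡ 44
29 = 16 + 8 + 4 + 1, so 29^29 ≡ 44·16·49·29 ≡ 9 (mod 53)
1·9 = 9 ≡ 9 (mod 53)
44 ≠ 9, so verification fails.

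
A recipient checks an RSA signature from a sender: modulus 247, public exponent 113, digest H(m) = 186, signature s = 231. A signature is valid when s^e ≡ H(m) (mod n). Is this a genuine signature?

s^2 ≡ 231^2 = 53361 ≡ 9
s^4 ≡ 9^2 = 81
s^8 ≡ 81^2 = 6561 ≡ 139
s^16 ≡ 139^2 = 19321 ≡ 55
s^32 ≡ 55^2 = 3025 ≡ 61
s^64 ≡ 61^2 = 3721 ≡ 16
113 = 64 + 32 + 16 + 1, so s^113 ≡ 16·61·55·231 ≡ 186 (mod 247)
s^113 mod 247 = 186 matches H(m).

genuine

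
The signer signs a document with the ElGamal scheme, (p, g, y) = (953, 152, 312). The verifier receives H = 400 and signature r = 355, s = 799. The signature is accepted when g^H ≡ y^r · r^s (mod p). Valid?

Left side g^H mod p:
152^2 = 23104 ≡ 232
152^4 ≡ 232^2 = 53824 ≡ 456
152^8 ≡ 456^2 = 207936 ≡ 182
152^16 ≡ 182^2 = 33124 ≡ 722
152^32 ≡ 722^2 = 521284 ≡ 946
152^64 ≡ 946^2 = 894916 ≡ 49
152^128 ≡ 49^2 = 2401 ≡ 495
152^256 ≡ 495^2 = 245025 ≡ 104
400 = 256 + 128 + 16, so 152^400 ≡ 104·495·722 ≡ 607 (mod 953)
Right side y^r · r^s mod p:
312^2 = 97344 ≡ 138
312^4 ≡ 138^2 = 19044 ≡ 937
312^8 ≡ 937^2 = 877969 ≡ 256
312^16 ≡ 256^2 = 65536 ≡ 732
312^32 ≡ 732^2 = 535824 ≡ 238
312^64 ≡ 238^2 = 56644 ≡ 417
312^128 ≡ 417^2 = 173889 ≡ 443
312^256 ≡ 443^2 = 196249 ≡ 884
355 = 256 + 64 + 32 + 2 + 1, so 312^355 ≡ 884·417·238·138·312 ≡ 914 (mod 953)
355^2 = 126025 ≡ 229
355^4 ≡ 229^2 = 52441 ≡ 26
355^8 ≡ 26^2 = 676
355^16 ≡ 676^2 = 456976 ≡ 489
355^32 ≡ 489^2 = 239121 ≡ 871
355^64 ≡ 871^2 = 758641 ≡ 53
355^128 ≡ 53^2 = 2809 ≡ 903
355^256 ≡ 903^2 = 815409 ≡ 594
355^512 ≡ 594^2 = 352836 ≡ 226
799 = 512 + 256 + 16 + 8 + 4 + 2 + 1, so 355^799 ≡ 226·594·489·676·26·229·355 ≡ 913 (mod 953)
914·913 = 834482 ≡ 607 (mod 953)
607 ≡ 607 (mod 953), so the signature is genuine.

yes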